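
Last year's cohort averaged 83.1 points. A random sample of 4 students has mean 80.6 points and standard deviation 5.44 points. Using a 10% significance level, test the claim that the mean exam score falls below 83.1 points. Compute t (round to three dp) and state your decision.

H0: μ = 83.1; H1: μ < 83.1 (one-sample t-test, left-tailed).
t = (x̄ − μ₀)/(s/√n) = (80.6 − 83.1)/(5.44/√4) = -0.919
df = n − 1 = 3
p-value = P(T ≤ -0.919) ≈ 0.2129
Since p ≈ 0.2129 > α = 0.1, fail to reject H0; the data do not provide sufficient evidence against H0.

t = -0.919; fail to reject H0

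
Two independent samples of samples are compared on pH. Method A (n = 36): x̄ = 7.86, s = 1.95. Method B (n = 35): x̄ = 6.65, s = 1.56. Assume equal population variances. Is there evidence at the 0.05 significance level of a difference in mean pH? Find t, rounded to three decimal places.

Let group 1 = method A, group 2 = method B. H0: μ_1 = μ_2; H1: μ_1 ≠ μ_2 (two-sample pooled-variance t-test, two-sided).
s_p² = [(36−1)·1.95² + (35−1)·1.56²]/(36+35−2) = 3.12797
t = (7.86 − 6.65)/√[3.12797·(1/36 + 1/35)] = 2.882
df = n₁ + n₂ − 2 = 69
Two-sided p-value ≈ 0.005
Since p ≈ 0.005 < α = 0.05, reject H0; the data support H1.

2.882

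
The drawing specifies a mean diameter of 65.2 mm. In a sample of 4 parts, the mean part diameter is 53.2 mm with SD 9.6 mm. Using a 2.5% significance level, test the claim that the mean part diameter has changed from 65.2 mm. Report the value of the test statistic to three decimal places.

H0: μ = 65.2; H1: μ ≠ 65.2 (one-sample t-test, two-sided).
t = (x̄ − μ₀)/(s/√n) = (53.2 − 65.2)/(9.6/√4) = -2.500
df = n − 1 = 3
Two-sided p-value ≈ 0.0877
Since p ≈ 0.0877 > α = 0.025, fail to reject H0; the data do not provide sufficient evidence against H0.

-2.500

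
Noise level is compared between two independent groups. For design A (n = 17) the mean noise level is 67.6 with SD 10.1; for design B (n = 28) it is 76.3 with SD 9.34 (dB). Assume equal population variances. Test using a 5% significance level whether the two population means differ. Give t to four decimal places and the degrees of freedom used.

t = -2.9383, df = 43

Let group 1 = design A, group 2 = design B. H0: μ_1 = μ_2; H1: μ_1 ≠ μ_2 (two-sample pooled-variance t-test, two-sided).
s_p² = [(17−1)·10.1² + (28−1)·9.34²]/(17+28−2) = 92.7331
t = (67.6 − 76.3)/√[92.7331·(1/17 + 1/28)] = -2.9383
df = n₁ + n₂ − 2 = 43
Two-sided p-value ≈ 0.005
Since p ≈ 0.005 < α = 0.05, reject H0; the evidence is statistically significant.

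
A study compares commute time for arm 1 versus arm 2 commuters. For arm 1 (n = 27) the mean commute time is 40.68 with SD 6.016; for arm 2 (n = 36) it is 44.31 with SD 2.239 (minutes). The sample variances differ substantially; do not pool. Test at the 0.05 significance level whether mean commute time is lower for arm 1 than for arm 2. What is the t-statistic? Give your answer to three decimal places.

-2.984

Let group 1 = arm 1, group 2 = arm 2. H0: μ_1 = μ_2; H1: μ_1 < μ_2 (Welch's two-sample t-test, left-tailed).
t = (x̄_1 − x̄_2)/√(s_1²/n_1 + s_2²/n_2) = (40.68 − 44.31)/√(6.016²/27 + 2.239²/36) = -2.984
Welch–Satterthwaite df ≈ 31.43
p-value = P(T ≤ -2.984) ≈ 0.0027
Since p ≈ 0.0027 < α = 0.05, reject H0; the data support H1.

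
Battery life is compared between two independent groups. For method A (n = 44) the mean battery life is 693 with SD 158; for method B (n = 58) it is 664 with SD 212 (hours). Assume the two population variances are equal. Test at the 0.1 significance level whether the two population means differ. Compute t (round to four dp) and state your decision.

Let group 1 = method A, group 2 = method B. H0: μ_1 = μ_2; H1: μ_1 ≠ μ_2 (two-sample pooled-variance t-test, two-sided).
s_p² = [(44−1)·158² + (58−1)·212²]/(44+58−2) = 36352.6
t = (693 − 664)/√[36352.6·(1/44 + 1/58)] = 0.7608
df = n₁ + n₂ − 2 = 100
Two-sided p-value ≈ 0.449
Since p ≈ 0.449 > α = 0.1, fail to reject H0; the data do not provide sufficient evidence against H0.

t = 0.7608; fail to reject H0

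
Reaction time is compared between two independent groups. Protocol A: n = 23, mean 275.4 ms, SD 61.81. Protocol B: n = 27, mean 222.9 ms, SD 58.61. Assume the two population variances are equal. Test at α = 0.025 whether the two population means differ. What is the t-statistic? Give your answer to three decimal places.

3.079

Let group 1 = protocol A, group 2 = protocol B. H0: μ_1 = μ_2; H1: μ_1 ≠ μ_2 (two-sample pooled-variance t-test, two-sided).
s_p² = [(23−1)·61.81² + (27−1)·58.61²]/(23+27−2) = 3611.75
t = (275.4 − 222.9)/√[3611.75·(1/23 + 1/27)] = 3.079
df = n₁ + n₂ − 2 = 48
Two-sided p-value ≈ 0.003
Since p ≈ 0.003 < α = 0.025, reject H0; the evidence is statistically significant.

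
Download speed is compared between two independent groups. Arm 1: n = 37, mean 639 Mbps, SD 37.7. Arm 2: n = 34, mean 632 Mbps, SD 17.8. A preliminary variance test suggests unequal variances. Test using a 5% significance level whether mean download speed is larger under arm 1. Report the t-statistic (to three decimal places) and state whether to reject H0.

Let group 1 = arm 1, group 2 = arm 2. H0: μ_1 = μ_2; H1: μ_1 > μ_2 (Welch's two-sample t-test, right-tailed).
t = (x̄_1 − x̄_2)/√(s_1²/n_1 + s_2²/n_2) = (639 − 632)/√(37.7²/37 + 17.8²/34) = 1.013
Welch–Satterthwaite df ≈ 52.23
p-value = P(T ≥ 1.013) ≈ 0.1578
Since p ≈ 0.1578 > α = 0.05, fail to reject H0; the evidence is not statistically significant.

t = 1.013; fail to reject H0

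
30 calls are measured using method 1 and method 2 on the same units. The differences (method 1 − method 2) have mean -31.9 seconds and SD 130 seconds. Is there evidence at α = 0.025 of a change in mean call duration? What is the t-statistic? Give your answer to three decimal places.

-1.344

H0: μ_d = 0; H1: μ_d ≠ 0 (paired t-test on the differences, two-sided).
t = d̄/(s_d/√n) = -31.9/(130/√30) = -1.344
df = n − 1 = 29
Two-sided p-value ≈ 0.189
Since p ≈ 0.189 > α = 0.025, fail to reject H0; the data do not provide sufficient evidence against H0.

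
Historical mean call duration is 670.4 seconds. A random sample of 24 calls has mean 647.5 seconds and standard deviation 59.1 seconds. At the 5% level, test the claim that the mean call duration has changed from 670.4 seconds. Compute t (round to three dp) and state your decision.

t = -1.898; fail to reject H0

H0: μ = 670.4; H1: μ ≠ 670.4 (one-sample t-test, two-sided).
t = (x̄ − μ₀)/(s/√n) = (647.5 − 670.4)/(59.1/√24) = -1.898
df = n − 1 = 23
Two-sided p-value ≈ 0.070
Since p ≈ 0.070 > α = 0.05, fail to reject H0; the evidence is not statistically significant.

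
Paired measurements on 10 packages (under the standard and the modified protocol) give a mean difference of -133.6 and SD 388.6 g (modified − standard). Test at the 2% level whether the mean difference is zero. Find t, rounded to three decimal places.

-1.087

H0: μ_d = 0; H1: μ_d ≠ 0 (paired t-test on the differences, two-sided).
t = d̄/(s_d/√n) = -133.6/(388.6/√10) = -1.087
df = n − 1 = 9
Two-sided p-value ≈ 0.3052
Since p ≈ 0.3052 > α = 0.02, fail to reject H0; the evidence is not statistically significant.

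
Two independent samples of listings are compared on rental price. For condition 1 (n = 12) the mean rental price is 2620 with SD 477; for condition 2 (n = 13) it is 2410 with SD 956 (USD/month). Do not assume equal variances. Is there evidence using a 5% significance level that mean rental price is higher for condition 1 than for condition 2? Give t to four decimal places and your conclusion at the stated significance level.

Let group 1 = condition 1, group 2 = condition 2. H0: μ_1 = μ_2; H1: μ_1 > μ_2 (Welch's two-sample t-test, right-tailed).
t = (x̄_1 − x̄_2)/√(s_1²/n_1 + s_2²/n_2) = (2620 − 2410)/√(477²/12 + 956²/13) = 0.7029
Welch–Satterthwaite df ≈ 17.92
p-value = P(T ≥ 0.7029) ≈ 0.2456
Since p ≈ 0.2456 > α = 0.05, fail to reject H0; the data do not provide sufficient evidence against H0.

t = 0.7029; fail to reject H0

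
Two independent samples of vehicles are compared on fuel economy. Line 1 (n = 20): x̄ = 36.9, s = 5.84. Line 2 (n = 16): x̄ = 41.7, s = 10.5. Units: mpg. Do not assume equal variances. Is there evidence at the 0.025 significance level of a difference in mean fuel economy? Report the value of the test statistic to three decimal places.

Let group 1 = line 1, group 2 = line 2. H0: μ_1 = μ_2; H1: μ_1 ≠ μ_2 (Welch's two-sample t-test, two-sided).
t = (x̄_1 − x̄_2)/√(s_1²/n_1 + s_2²/n_2) = (36.9 − 41.7)/√(5.84²/20 + 10.5²/16) = -1.637
Welch–Satterthwaite df ≈ 22.27
Two-sided p-value ≈ 0.1157
Since p ≈ 0.1157 > α = 0.025, fail to reject H0; the data do not provide sufficient evidence against H0.

-1.637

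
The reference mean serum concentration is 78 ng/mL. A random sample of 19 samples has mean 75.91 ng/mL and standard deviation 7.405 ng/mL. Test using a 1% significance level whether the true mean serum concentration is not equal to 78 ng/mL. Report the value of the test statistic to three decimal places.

H0: μ = 78; H1: μ ≠ 78 (one-sample t-test, two-sided).
t = (x̄ − μ₀)/(s/√n) = (75.91 − 78)/(7.405/√19) = -1.230
df = n − 1 = 18
Two-sided p-value ≈ 0.2344
Since p ≈ 0.2344 > α = 0.01, fail to reject H0; the data do not provide sufficient evidence against H0.

-1.230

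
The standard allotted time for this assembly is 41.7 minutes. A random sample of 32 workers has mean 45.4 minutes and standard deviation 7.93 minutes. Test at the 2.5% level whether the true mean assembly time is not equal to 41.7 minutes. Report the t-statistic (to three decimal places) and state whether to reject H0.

t = 2.639; reject H0

H0: μ = 41.7; H1: μ ≠ 41.7 (one-sample t-test, two-sided).
t = (x̄ − μ₀)/(s/√n) = (45.4 − 41.7)/(7.93/√32) = 2.639
df = n − 1 = 31
Two-sided p-value ≈ 0.0129
Since p ≈ 0.0129 < α = 0.025, reject H0; the evidence is statistically significant.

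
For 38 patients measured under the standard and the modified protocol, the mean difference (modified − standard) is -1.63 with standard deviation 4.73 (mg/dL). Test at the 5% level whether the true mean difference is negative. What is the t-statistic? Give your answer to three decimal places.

-2.124

H0: μ_d = 0; H1: μ_d < 0 (paired t-test on the differences, left-tailed).
t = d̄/(s_d/√n) = -1.63/(4.73/√38) = -2.124
df = n − 1 = 37
p-value = P(T ≤ -2.124) ≈ 0.0202
Since p ≈ 0.0202 < α = 0.05, reject H0; the data support H1.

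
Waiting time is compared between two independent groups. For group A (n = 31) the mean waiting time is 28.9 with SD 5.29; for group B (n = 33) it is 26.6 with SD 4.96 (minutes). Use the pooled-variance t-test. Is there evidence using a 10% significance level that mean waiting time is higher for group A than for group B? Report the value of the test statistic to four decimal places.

Let group 1 = group A, group 2 = group B. H0: μ_1 = μ_2; H1: μ_1 > μ_2 (two-sample pooled-variance t-test, right-tailed).
s_p² = [(31−1)·5.29² + (33−1)·4.96²]/(31+33−2) = 26.2383
t = (28.9 − 26.6)/√[26.2383·(1/31 + 1/33)] = 1.7952
df = n₁ + n₂ − 2 = 62
p-value = P(T ≥ 1.7952) ≈ 0.0387
Since p ≈ 0.0387 < α = 0.1, reject H0; the data support H1.

1.7952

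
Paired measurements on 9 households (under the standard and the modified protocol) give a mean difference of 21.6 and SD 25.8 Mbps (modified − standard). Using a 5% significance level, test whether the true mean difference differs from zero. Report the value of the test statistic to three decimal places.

H0: μ_d = 0; H1: μ_d ≠ 0 (paired t-test on the differences, two-sided).
t = d̄/(s_d/√n) = 21.6/(25.8/√9) = 2.512
df = n − 1 = 8
Two-sided p-value ≈ 0.036
Since p ≈ 0.036 < α = 0.05, reject H0; the evidence is statistically significant.

2.512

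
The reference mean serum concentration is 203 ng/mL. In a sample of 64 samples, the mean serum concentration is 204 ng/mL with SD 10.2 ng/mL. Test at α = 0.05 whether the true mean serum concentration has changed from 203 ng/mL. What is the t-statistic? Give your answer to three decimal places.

H0: μ = 203; H1: μ ≠ 203 (one-sample t-test, two-sided).
t = (x̄ − μ₀)/(s/√n) = (204 − 203)/(10.2/√64) = 0.784
df = n − 1 = 63
Two-sided p-value ≈ 0.4358
Since p ≈ 0.4358 > α = 0.05, fail to reject H0; the evidence is not statistically significant.

0.784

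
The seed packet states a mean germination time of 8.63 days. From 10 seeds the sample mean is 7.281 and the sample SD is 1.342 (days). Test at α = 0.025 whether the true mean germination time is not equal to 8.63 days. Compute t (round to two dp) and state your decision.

t = -3.18; reject H0

H0: μ = 8.63; H1: μ ≠ 8.63 (one-sample t-test, two-sided).
t = (x̄ − μ₀)/(s/√n) = (7.281 − 8.63)/(1.342/√10) = -3.18
df = n − 1 = 9
Two-sided p-value ≈ 0.0112
Since p ≈ 0.0112 < α = 0.025, reject H0; the data support H1.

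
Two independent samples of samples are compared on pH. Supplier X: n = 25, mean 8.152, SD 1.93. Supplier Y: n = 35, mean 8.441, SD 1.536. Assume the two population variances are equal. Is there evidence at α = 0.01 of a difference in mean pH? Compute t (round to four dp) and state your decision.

t = -0.6454; fail to reject H0

Let group 1 = supplier X, group 2 = supplier Y. H0: μ_1 = μ_2; H1: μ_1 ≠ μ_2 (two-sample pooled-variance t-test, two-sided).
s_p² = [(25−1)·1.93² + (35−1)·1.536²]/(25+35−2) = 2.92437
t = (8.152 − 8.441)/√[2.92437·(1/25 + 1/35)] = -0.6454
df = n₁ + n₂ − 2 = 58
Two-sided p-value ≈ 0.5212
Since p ≈ 0.5212 > α = 0.01, fail to reject H0; the data do not provide sufficient evidence against H0.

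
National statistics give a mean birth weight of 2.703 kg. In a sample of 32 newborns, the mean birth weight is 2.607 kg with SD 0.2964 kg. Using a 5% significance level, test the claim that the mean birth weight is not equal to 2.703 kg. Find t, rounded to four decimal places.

H0: μ = 2.703; H1: μ ≠ 2.703 (one-sample t-test, two-sided).
t = (x̄ − μ₀)/(s/√n) = (2.607 − 2.703)/(0.2964/√32) = -1.8322
df = n − 1 = 31
Two-sided p-value ≈ 0.077
Since p ≈ 0.077 > α = 0.05, fail to reject H0; the data do not provide sufficient evidence against H0.

-1.8322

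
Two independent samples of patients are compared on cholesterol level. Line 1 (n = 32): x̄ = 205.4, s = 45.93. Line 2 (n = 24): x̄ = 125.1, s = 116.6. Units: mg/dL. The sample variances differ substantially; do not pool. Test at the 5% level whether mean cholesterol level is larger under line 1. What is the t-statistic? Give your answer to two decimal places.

Let group 1 = line 1, group 2 = line 2. H0: μ_1 = μ_2; H1: μ_1 > μ_2 (Welch's two-sample t-test, right-tailed).
t = (x̄_1 − x̄_2)/√(s_1²/n_1 + s_2²/n_2) = (205.4 − 125.1)/√(45.93²/32 + 116.6²/24) = 3.19
Welch–Satterthwaite df ≈ 28.38
p-value = P(T ≥ 3.19) ≈ 0.0017
Since p ≈ 0.0017 < α = 0.05, reject H0; the data support H1.

3.19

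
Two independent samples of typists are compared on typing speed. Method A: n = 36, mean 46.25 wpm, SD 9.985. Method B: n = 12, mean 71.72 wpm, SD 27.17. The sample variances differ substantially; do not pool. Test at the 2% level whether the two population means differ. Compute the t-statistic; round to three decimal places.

-3.177

Let group 1 = method A, group 2 = method B. H0: μ_1 = μ_2; H1: μ_1 ≠ μ_2 (Welch's two-sample t-test, two-sided).
t = (x̄_1 − x̄_2)/√(s_1²/n_1 + s_2²/n_2) = (46.25 − 71.72)/√(9.985²/36 + 27.17²/12) = -3.177
Welch–Satterthwaite df ≈ 12.01
Two-sided p-value ≈ 0.0080
Since p ≈ 0.0080 < α = 0.02, reject H0; the data support H1.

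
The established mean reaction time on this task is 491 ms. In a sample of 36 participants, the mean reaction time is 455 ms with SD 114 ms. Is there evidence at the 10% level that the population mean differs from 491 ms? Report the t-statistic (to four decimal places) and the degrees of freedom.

H0: μ = 491; H1: μ ≠ 491 (one-sample t-test, two-sided).
t = (x̄ − μ₀)/(s/√n) = (455 − 491)/(114/√36) = -1.8947
df = n − 1 = 35
Two-sided p-value ≈ 0.066
Since p ≈ 0.066 < α = 0.1, reject H0; the evidence is statistically significant.

t = -1.8947, df = 35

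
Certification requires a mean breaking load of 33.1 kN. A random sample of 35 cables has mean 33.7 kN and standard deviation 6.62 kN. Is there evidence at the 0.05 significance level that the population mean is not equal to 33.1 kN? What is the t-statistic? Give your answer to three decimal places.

0.536

H0: μ = 33.1; H1: μ ≠ 33.1 (one-sample t-test, two-sided).
t = (x̄ − μ₀)/(s/√n) = (33.7 − 33.1)/(6.62/√35) = 0.536
df = n − 1 = 34
Two-sided p-value ≈ 0.595
Since p ≈ 0.595 > α = 0.05, fail to reject H0; the data do not provide sufficient evidence against H0.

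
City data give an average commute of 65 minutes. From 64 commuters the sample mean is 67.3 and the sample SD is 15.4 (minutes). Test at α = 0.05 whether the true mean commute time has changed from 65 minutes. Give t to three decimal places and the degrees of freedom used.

t = 1.195, df = 63

H0: μ = 65; H1: μ ≠ 65 (one-sample t-test, two-sided).
t = (x̄ − μ₀)/(s/√n) = (67.3 − 65)/(15.4/√64) = 1.195
df = n − 1 = 63
Two-sided p-value ≈ 0.237
Since p ≈ 0.237 > α = 0.05, fail to reject H0; the data do not provide sufficient evidence against H0.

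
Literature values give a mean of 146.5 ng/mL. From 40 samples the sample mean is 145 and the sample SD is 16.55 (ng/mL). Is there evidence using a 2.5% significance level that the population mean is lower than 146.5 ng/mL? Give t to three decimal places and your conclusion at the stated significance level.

t = -0.573; fail to reject H0

H0: μ = 146.5; H1: μ < 146.5 (one-sample t-test, left-tailed).
t = (x̄ − μ₀)/(s/√n) = (145 − 146.5)/(16.55/√40) = -0.573
df = n − 1 = 39
p-value = P(T ≤ -0.573) ≈ 0.2849
Since p ≈ 0.2849 > α = 0.025, fail to reject H0; the evidence is not statistically significant.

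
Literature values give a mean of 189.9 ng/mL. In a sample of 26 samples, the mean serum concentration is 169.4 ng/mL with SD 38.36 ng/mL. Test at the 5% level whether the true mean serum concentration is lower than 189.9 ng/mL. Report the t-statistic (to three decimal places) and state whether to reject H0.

t = -2.725; reject H0

H0: μ = 189.9; H1: μ < 189.9 (one-sample t-test, left-tailed).
t = (x̄ − μ₀)/(s/√n) = (169.4 − 189.9)/(38.36/√26) = -2.725
df = n − 1 = 25
p-value = P(T ≤ -2.725) ≈ 0.0058
Since p ≈ 0.0058 < α = 0.05, reject H0; the data support H1.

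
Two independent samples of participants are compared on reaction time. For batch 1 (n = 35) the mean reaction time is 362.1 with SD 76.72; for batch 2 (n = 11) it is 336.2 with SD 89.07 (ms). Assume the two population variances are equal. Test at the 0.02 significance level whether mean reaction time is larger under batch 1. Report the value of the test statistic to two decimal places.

0.94

Let group 1 = batch 1, group 2 = batch 2. H0: μ_1 = μ_2; H1: μ_1 > μ_2 (two-sample pooled-variance t-test, right-tailed).
s_p² = [(35−1)·76.72² + (11−1)·89.07²]/(35+11−2) = 6351.3
t = (362.1 − 336.2)/√[6351.3·(1/35 + 1/11)] = 0.94
df = n₁ + n₂ − 2 = 44
p-value = P(T ≥ 0.94) ≈ 0.176
Since p ≈ 0.176 > α = 0.02, fail to reject H0; the evidence is not statistically significant.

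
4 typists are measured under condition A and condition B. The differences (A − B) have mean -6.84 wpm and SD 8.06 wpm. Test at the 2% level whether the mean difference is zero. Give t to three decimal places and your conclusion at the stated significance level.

H0: μ_d = 0; H1: μ_d ≠ 0 (paired t-test on the differences, two-sided).
t = d̄/(s_d/√n) = -6.84/(8.06/√4) = -1.697
df = n − 1 = 3
Two-sided p-value ≈ 0.1882
Since p ≈ 0.1882 > α = 0.02, fail to reject H0; the data do not provide sufficient evidence against H0.

t = -1.697; fail to reject H0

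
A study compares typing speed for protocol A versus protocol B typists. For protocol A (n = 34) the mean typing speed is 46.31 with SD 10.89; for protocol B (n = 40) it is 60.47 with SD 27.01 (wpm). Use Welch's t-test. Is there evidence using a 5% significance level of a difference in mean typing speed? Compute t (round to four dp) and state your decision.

t = -3.0379; reject H0

Let group 1 = protocol A, group 2 = protocol B. H0: μ_1 = μ_2; H1: μ_1 ≠ μ_2 (Welch's two-sample t-test, two-sided).
t = (x̄_1 − x̄_2)/√(s_1²/n_1 + s_2²/n_2) = (46.31 − 60.47)/√(10.89²/34 + 27.01²/40) = -3.0379
Welch–Satterthwaite df ≈ 53.05
Two-sided p-value ≈ 0.004
Since p ≈ 0.004 < α = 0.05, reject H0; the evidence is statistically significant.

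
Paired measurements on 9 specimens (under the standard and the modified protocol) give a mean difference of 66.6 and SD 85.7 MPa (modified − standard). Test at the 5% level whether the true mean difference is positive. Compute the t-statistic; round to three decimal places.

H0: μ_d = 0; H1: μ_d > 0 (paired t-test on the differences, right-tailed).
t = d̄/(s_d/√n) = 66.6/(85.7/√9) = 2.331
df = n − 1 = 8
p-value = P(T ≥ 2.331) ≈ 0.024
Since p ≈ 0.024 < α = 0.05, reject H0; the evidence is statistically significant.

2.331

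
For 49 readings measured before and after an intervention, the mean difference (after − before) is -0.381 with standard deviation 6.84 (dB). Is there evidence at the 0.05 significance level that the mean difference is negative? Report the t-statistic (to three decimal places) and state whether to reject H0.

H0: μ_d = 0; H1: μ_d < 0 (paired t-test on the differences, left-tailed).
t = d̄/(s_d/√n) = -0.381/(6.84/√49) = -0.390
df = n − 1 = 48
p-value = P(T ≤ -0.390) ≈ 0.349
Since p ≈ 0.349 > α = 0.05, fail to reject H0; the evidence is not statistically significant.

t = -0.390; fail to reject H0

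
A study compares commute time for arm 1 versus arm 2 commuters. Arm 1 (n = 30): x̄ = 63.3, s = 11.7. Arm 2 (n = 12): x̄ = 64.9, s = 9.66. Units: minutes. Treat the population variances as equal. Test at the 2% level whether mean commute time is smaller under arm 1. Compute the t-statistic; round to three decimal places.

Let group 1 = arm 1, group 2 = arm 2. H0: μ_1 = μ_2; H1: μ_1 < μ_2 (two-sample pooled-variance t-test, left-tailed).
s_p² = [(30−1)·11.7² + (12−1)·9.66²]/(30+12−2) = 124.907
t = (63.3 − 64.9)/√[124.907·(1/30 + 1/12)] = -0.419
df = n₁ + n₂ − 2 = 40
p-value = P(T ≤ -0.419) ≈ 0.339
Since p ≈ 0.339 > α = 0.02, fail to reject H0; the data do not provide sufficient evidence against H0.

-0.419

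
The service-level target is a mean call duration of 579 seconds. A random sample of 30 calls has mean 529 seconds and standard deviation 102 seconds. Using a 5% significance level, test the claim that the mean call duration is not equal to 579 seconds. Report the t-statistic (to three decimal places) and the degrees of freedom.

H0: μ = 579; H1: μ ≠ 579 (one-sample t-test, two-sided).
t = (x̄ − μ₀)/(s/√n) = (529 − 579)/(102/√30) = -2.685
df = n − 1 = 29
Two-sided p-value ≈ 0.0119
Since p ≈ 0.0119 < α = 0.05, reject H0; the data support H1.

t = -2.685, df = 29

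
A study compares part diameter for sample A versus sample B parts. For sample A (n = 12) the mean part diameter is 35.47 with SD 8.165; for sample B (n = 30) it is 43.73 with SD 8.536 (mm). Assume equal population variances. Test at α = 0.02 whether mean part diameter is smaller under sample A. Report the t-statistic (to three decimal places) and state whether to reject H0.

Let group 1 = sample A, group 2 = sample B. H0: μ_1 = μ_2; H1: μ_1 < μ_2 (two-sample pooled-variance t-test, left-tailed).
s_p² = [(12−1)·8.165² + (30−1)·8.536²]/(12+30−2) = 71.1594
t = (35.47 − 43.73)/√[71.1594·(1/12 + 1/30)] = -2.867
df = n₁ + n₂ − 2 = 40
p-value = P(T ≤ -2.867) ≈ 0.003
Since p ≈ 0.003 < α = 0.02, reject H0; the evidence is statistically significant.

t = -2.867; reject H0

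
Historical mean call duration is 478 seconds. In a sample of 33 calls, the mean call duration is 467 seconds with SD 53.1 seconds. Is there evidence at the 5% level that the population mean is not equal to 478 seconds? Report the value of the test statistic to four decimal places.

H0: μ = 478; H1: μ ≠ 478 (one-sample t-test, two-sided).
t = (x̄ − μ₀)/(s/√n) = (467 − 478)/(53.1/√33) = -1.1900
df = n − 1 = 32
Two-sided p-value ≈ 0.2428
Since p ≈ 0.2428 > α = 0.05, fail to reject H0; the evidence is not statistically significant.

-1.1900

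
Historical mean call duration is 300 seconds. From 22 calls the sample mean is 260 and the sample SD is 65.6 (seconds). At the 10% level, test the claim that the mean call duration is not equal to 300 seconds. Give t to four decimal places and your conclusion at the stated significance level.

t = -2.8600; reject H0

H0: μ = 300; H1: μ ≠ 300 (one-sample t-test, two-sided).
t = (x̄ − μ₀)/(s/√n) = (260 − 300)/(65.6/√22) = -2.8600
df = n − 1 = 21
Two-sided p-value ≈ 0.0094
Since p ≈ 0.0094 < α = 0.1, reject H0; the data support H1.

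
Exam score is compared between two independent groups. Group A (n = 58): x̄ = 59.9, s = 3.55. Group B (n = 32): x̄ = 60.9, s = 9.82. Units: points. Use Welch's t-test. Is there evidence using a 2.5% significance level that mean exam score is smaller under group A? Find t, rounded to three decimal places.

Let group 1 = group A, group 2 = group B. H0: μ_1 = μ_2; H1: μ_1 < μ_2 (Welch's two-sample t-test, left-tailed).
t = (x̄_1 − x̄_2)/√(s_1²/n_1 + s_2²/n_2) = (59.9 − 60.9)/√(3.55²/58 + 9.82²/32) = -0.556
Welch–Satterthwaite df ≈ 35.53
p-value = P(T ≤ -0.556) ≈ 0.291
Since p ≈ 0.291 > α = 0.025, fail to reject H0; the evidence is not statistically significant.

-0.556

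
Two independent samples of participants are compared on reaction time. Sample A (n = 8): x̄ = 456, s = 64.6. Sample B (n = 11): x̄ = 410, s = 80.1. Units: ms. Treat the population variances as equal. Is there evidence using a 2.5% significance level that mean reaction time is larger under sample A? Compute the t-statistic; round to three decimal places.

1.336

Let group 1 = sample A, group 2 = sample B. H0: μ_1 = μ_2; H1: μ_1 > μ_2 (two-sample pooled-variance t-test, right-tailed).
s_p² = [(8−1)·64.6² + (11−1)·80.1²]/(8+11−2) = 5492.48
t = (456 − 410)/√[5492.48·(1/8 + 1/11)] = 1.336
df = n₁ + n₂ − 2 = 17
p-value = P(T ≥ 1.336) ≈ 0.100
Since p ≈ 0.100 > α = 0.025, fail to reject H0; the evidence is not statistically significant.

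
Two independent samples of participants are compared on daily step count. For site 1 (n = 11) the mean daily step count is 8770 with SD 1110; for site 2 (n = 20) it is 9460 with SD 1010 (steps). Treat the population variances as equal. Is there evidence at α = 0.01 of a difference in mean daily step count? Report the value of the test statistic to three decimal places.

Let group 1 = site 1, group 2 = site 2. H0: μ_1 = μ_2; H1: μ_1 ≠ μ_2 (two-sample pooled-variance t-test, two-sided).
s_p² = [(11−1)·1110² + (20−1)·1010²]/(11+20−2) = 1093200
t = (8770 − 9460)/√[1093200·(1/11 + 1/20)] = -1.758
df = n₁ + n₂ − 2 = 29
Two-sided p-value ≈ 0.089
Since p ≈ 0.089 > α = 0.01, fail to reject H0; the data do not provide sufficient evidence against H0.

-1.758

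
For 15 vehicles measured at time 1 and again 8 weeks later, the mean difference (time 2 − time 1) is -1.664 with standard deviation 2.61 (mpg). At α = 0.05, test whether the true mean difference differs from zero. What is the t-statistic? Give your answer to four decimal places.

-2.4692

H0: μ_d = 0; H1: μ_d ≠ 0 (paired t-test on the differences, two-sided).
t = d̄/(s_d/√n) = -1.664/(2.61/√15) = -2.4692
df = n − 1 = 14
Two-sided p-value ≈ 0.027
Since p ≈ 0.027 < α = 0.05, reject H0; the data support H1.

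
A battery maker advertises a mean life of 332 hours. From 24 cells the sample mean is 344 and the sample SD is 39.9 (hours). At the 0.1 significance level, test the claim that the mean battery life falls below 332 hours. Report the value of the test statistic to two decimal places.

H0: μ = 332; H1: μ < 332 (one-sample t-test, left-tailed).
t = (x̄ − μ₀)/(s/√n) = (344 − 332)/(39.9/√24) = 1.47
df = n − 1 = 23
p-value = P(T ≤ 1.47) ≈ 0.923
Since p ≈ 0.923 > α = 0.1, fail to reject H0; the data do not provide sufficient evidence against H0.

1.47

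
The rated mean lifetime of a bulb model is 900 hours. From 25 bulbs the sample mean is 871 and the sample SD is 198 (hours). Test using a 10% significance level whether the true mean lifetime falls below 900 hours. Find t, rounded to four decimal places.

-0.7323

H0: μ = 900; H1: μ < 900 (one-sample t-test, left-tailed).
t = (x̄ − μ₀)/(s/√n) = (871 − 900)/(198/√25) = -0.7323
df = n − 1 = 24
p-value = P(T ≤ -0.7323) ≈ 0.2355
Since p ≈ 0.2355 > α = 0.1, fail to reject H0; the data do not provide sufficient evidence against H0.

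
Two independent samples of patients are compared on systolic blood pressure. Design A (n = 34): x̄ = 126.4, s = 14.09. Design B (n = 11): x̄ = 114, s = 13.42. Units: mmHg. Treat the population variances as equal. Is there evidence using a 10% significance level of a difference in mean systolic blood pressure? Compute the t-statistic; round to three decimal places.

Let group 1 = design A, group 2 = design B. H0: μ_1 = μ_2; H1: μ_1 ≠ μ_2 (two-sample pooled-variance t-test, two-sided).
s_p² = [(34−1)·14.09² + (11−1)·13.42²]/(34+11−2) = 194.242
t = (126.4 − 114)/√[194.242·(1/34 + 1/11)] = 2.565
df = n₁ + n₂ − 2 = 43
Two-sided p-value ≈ 0.014
Since p ≈ 0.014 < α = 0.1, reject H0; the evidence is statistically significant.

2.565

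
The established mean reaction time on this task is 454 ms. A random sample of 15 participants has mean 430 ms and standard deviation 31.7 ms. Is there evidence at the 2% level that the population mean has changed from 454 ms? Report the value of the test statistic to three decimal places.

-2.932

H0: μ = 454; H1: μ ≠ 454 (one-sample t-test, two-sided).
t = (x̄ − μ₀)/(s/√n) = (430 − 454)/(31.7/√15) = -2.932
df = n − 1 = 14
Two-sided p-value ≈ 0.011
Since p ≈ 0.011 < α = 0.02, reject H0; the data support H1.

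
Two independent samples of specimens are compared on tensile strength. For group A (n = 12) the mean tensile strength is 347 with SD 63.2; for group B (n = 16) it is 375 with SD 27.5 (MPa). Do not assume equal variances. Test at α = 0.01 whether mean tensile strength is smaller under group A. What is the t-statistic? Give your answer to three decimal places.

-1.436

Let group 1 = group A, group 2 = group B. H0: μ_1 = μ_2; H1: μ_1 < μ_2 (Welch's two-sample t-test, left-tailed).
t = (x̄_1 − x̄_2)/√(s_1²/n_1 + s_2²/n_2) = (347 − 375)/√(63.2²/12 + 27.5²/16) = -1.436
Welch–Satterthwaite df ≈ 14.14
p-value = P(T ≤ -1.436) ≈ 0.086
Since p ≈ 0.086 > α = 0.01, fail to reject H0; the data do not provide sufficient evidence against H0.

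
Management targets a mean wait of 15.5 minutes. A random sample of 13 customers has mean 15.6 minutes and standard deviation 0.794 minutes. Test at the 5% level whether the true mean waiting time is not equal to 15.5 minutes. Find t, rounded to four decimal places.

H0: μ = 15.5; H1: μ ≠ 15.5 (one-sample t-test, two-sided).
t = (x̄ − μ₀)/(s/√n) = (15.6 − 15.5)/(0.794/√13) = 0.4541
df = n − 1 = 12
Two-sided p-value ≈ 0.6579
Since p ≈ 0.6579 > α = 0.05, fail to reject H0; the data do not provide sufficient evidence against H0.

0.4541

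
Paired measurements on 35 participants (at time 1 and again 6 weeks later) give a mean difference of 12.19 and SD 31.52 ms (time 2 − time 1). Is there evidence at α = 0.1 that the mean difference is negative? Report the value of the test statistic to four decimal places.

H0: μ_d = 0; H1: μ_d < 0 (paired t-test on the differences, left-tailed).
t = d̄/(s_d/√n) = 12.19/(31.52/√35) = 2.2880
df = n − 1 = 34
p-value = P(T ≤ 2.2880) ≈ 0.9858
Since p ≈ 0.9858 > α = 0.1, fail to reject H0; the evidence is not statistically significant.

2.2880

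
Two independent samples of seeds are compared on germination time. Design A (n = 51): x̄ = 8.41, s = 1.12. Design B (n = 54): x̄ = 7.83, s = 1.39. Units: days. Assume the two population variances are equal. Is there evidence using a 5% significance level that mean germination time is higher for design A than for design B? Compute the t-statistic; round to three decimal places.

2.346

Let group 1 = design A, group 2 = design B. H0: μ_1 = μ_2; H1: μ_1 > μ_2 (two-sample pooled-variance t-test, right-tailed).
s_p² = [(51−1)·1.12² + (54−1)·1.39²]/(51+54−2) = 1.60312
t = (8.41 − 7.83)/√[1.60312·(1/51 + 1/54)] = 2.346
df = n₁ + n₂ − 2 = 103
p-value = P(T ≥ 2.346) ≈ 0.010
Since p ≈ 0.010 < α = 0.05, reject H0; the data support H1.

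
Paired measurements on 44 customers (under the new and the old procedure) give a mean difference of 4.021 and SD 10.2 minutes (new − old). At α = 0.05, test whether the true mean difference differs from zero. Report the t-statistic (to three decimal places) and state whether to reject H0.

H0: μ_d = 0; H1: μ_d ≠ 0 (paired t-test on the differences, two-sided).
t = d̄/(s_d/√n) = 4.021/(10.2/√44) = 2.615
df = n − 1 = 43
Two-sided p-value ≈ 0.012
Since p ≈ 0.012 < α = 0.05, reject H0; the evidence is statistically significant.

t = 2.615; reject H0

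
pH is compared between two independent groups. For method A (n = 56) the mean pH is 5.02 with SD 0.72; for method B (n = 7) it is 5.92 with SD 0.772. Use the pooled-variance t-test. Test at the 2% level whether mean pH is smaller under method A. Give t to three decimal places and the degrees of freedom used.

Let group 1 = method A, group 2 = method B. H0: μ_1 = μ_2; H1: μ_1 < μ_2 (two-sample pooled-variance t-test, left-tailed).
s_p² = [(56−1)·0.72² + (7−1)·0.772²]/(56+7−2) = 0.526031
t = (5.02 − 5.92)/√[0.526031·(1/56 + 1/7)] = -3.095
df = n₁ + n₂ − 2 = 61
p-value = P(T ≤ -3.095) ≈ 0.0015
Since p ≈ 0.0015 < α = 0.02, reject H0; the evidence is statistically significant.

t = -3.095, df = 61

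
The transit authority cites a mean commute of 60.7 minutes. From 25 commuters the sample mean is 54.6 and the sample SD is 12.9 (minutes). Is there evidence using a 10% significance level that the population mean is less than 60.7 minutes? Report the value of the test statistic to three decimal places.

H0: μ = 60.7; H1: μ < 60.7 (one-sample t-test, left-tailed).
t = (x̄ − μ₀)/(s/√n) = (54.6 − 60.7)/(12.9/√25) = -2.364
df = n − 1 = 24
p-value = P(T ≤ -2.364) ≈ 0.0132
Since p ≈ 0.0132 < α = 0.1, reject H0; the data support H1.

-2.364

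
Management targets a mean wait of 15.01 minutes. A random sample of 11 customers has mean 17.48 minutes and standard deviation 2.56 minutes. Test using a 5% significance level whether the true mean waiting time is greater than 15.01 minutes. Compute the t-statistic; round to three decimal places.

H0: μ = 15.01; H1: μ > 15.01 (one-sample t-test, right-tailed).
t = (x̄ − μ₀)/(s/√n) = (17.48 − 15.01)/(2.56/√11) = 3.200
df = n − 1 = 10
p-value = P(T ≥ 3.200) ≈ 0.005
Since p ≈ 0.005 < α = 0.05, reject H0; the data support H1.

3.200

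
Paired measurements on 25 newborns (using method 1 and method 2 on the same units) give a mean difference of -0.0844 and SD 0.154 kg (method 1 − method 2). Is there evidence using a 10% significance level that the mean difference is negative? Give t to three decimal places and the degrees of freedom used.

t = -2.740, df = 24

H0: μ_d = 0; H1: μ_d < 0 (paired t-test on the differences, left-tailed).
t = d̄/(s_d/√n) = -0.0844/(0.154/√25) = -2.740
df = n − 1 = 24
p-value = P(T ≤ -2.740) ≈ 0.006
Since p ≈ 0.006 < α = 0.1, reject H0; the data support H1.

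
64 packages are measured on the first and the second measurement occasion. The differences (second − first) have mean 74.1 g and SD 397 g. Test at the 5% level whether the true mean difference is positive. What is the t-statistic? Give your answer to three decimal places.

H0: μ_d = 0; H1: μ_d > 0 (paired t-test on the differences, right-tailed).
t = d̄/(s_d/√n) = 74.1/(397/√64) = 1.493
df = n − 1 = 63
p-value = P(T ≥ 1.493) ≈ 0.0702
Since p ≈ 0.0702 > α = 0.05, fail to reject H0; the data do not provide sufficient evidence against H0.

1.493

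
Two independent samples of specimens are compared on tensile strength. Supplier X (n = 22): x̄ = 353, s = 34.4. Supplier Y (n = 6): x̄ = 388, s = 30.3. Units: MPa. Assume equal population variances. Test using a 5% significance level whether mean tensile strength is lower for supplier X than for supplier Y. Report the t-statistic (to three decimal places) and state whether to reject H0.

t = -2.258; reject H0

Let group 1 = supplier X, group 2 = supplier Y. H0: μ_1 = μ_2; H1: μ_1 < μ_2 (two-sample pooled-variance t-test, left-tailed).
s_p² = [(22−1)·34.4² + (6−1)·30.3²]/(22+6−2) = 1132.35
t = (353 − 388)/√[1132.35·(1/22 + 1/6)] = -2.258
df = n₁ + n₂ − 2 = 26
p-value = P(T ≤ -2.258) ≈ 0.0163
Since p ≈ 0.0163 < α = 0.05, reject H0; the data support H1.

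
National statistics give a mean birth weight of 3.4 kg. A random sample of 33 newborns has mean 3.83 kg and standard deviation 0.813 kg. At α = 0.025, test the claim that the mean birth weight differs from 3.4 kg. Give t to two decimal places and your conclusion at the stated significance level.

H0: μ = 3.4; H1: μ ≠ 3.4 (one-sample t-test, two-sided).
t = (x̄ − μ₀)/(s/√n) = (3.83 − 3.4)/(0.813/√33) = 3.04
df = n − 1 = 32
Two-sided p-value ≈ 0.005
Since p ≈ 0.005 < α = 0.025, reject H0; the evidence is statistically significant.

t = 3.04; reject H0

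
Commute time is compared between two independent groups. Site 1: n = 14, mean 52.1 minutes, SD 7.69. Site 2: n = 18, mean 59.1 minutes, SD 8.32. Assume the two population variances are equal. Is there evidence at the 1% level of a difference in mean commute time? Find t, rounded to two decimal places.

-2.44

Let group 1 = site 1, group 2 = site 2. H0: μ_1 = μ_2; H1: μ_1 ≠ μ_2 (two-sample pooled-variance t-test, two-sided).
s_p² = [(14−1)·7.69² + (18−1)·8.32²]/(14+18−2) = 64.8517
t = (52.1 − 59.1)/√[64.8517·(1/14 + 1/18)] = -2.44
df = n₁ + n₂ − 2 = 30
Two-sided p-value ≈ 0.021
Since p ≈ 0.021 > α = 0.01, fail to reject H0; the evidence is not statistically significant.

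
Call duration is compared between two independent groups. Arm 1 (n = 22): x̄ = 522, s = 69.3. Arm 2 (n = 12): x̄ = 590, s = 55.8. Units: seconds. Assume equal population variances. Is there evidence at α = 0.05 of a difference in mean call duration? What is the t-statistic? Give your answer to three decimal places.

Let group 1 = arm 1, group 2 = arm 2. H0: μ_1 = μ_2; H1: μ_1 ≠ μ_2 (two-sample pooled-variance t-test, two-sided).
s_p² = [(22−1)·69.3² + (12−1)·55.8²]/(22+12−2) = 4221.95
t = (522 − 590)/√[4221.95·(1/22 + 1/12)] = -2.916
df = n₁ + n₂ − 2 = 32
Two-sided p-value ≈ 0.006
Since p ≈ 0.006 < α = 0.05, reject H0; the data support H1.

-2.916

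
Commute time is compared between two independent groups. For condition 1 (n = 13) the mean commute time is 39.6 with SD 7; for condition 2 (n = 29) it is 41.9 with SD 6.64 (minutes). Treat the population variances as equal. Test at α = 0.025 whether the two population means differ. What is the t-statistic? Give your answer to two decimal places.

-1.02

Let group 1 = condition 1, group 2 = condition 2. H0: μ_1 = μ_2; H1: μ_1 ≠ μ_2 (two-sample pooled-variance t-test, two-sided).
s_p² = [(13−1)·7² + (29−1)·6.64²]/(13+29−2) = 45.5627
t = (39.6 − 41.9)/√[45.5627·(1/13 + 1/29)] = -1.02
df = n₁ + n₂ − 2 = 40
Two-sided p-value ≈ 0.3135
Since p ≈ 0.3135 > α = 0.025, fail to reject H0; the data do not provide sufficient evidence against H0.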